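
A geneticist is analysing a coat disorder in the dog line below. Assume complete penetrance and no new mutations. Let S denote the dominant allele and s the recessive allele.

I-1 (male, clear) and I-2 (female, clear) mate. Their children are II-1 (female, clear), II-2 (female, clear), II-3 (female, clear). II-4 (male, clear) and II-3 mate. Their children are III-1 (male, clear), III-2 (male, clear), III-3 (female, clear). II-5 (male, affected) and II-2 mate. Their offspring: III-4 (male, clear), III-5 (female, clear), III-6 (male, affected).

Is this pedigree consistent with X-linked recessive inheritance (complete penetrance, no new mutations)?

A consistent assignment under X-linked recessive exists: I-1 X^S Y, I-2 X^S X^s, II-1 X^S X^S, II-2 X^S X^s, II-3 X^S X^S, II-4 X^S Y, II-5 X^s Y, III-1 X^S Y, III-2 X^S Y, III-3 X^S X^S, III-4 X^S Y, III-5 X^S X^s, III-6 X^s Y.
In this assignment every recorded phenotype matches its genotype and every non-founder's genotype is obtainable from its parents' genotypes, so the pedigree is consistent.

Yes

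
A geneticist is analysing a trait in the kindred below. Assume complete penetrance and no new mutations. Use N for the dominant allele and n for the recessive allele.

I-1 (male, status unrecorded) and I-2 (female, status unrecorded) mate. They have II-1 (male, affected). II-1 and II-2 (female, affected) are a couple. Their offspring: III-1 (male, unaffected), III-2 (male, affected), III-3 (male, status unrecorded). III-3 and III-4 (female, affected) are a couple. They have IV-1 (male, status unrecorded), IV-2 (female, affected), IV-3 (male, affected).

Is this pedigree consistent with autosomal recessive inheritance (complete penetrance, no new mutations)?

No

Under autosomal recessive, III-1 (unaffected, male) cannot arise from II-1 (affected) × II-2 (affected).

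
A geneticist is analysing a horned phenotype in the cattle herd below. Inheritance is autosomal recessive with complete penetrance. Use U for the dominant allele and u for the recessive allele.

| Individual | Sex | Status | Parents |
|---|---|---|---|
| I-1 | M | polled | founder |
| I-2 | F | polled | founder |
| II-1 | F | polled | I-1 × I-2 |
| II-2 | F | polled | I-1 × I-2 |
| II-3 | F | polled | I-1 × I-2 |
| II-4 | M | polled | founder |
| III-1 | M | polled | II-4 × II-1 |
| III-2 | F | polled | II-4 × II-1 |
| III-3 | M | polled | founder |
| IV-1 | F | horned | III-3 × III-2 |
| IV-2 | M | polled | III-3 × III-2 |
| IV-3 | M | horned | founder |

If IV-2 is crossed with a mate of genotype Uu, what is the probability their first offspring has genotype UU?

III-3 is polled so carries U and passed u to IV-1 (uu), so III-3 is Uu.
III-2 is polled so carries U and passed u to IV-1 (uu), so III-2 is Uu.
IV-2 is a polled offspring of III-3 (Uu) × III-2 (Uu), whose cross gives 1/4 UU : 1/2 Uu : 1/4 uu; conditioning on being polled, IV-2 is UU with probability 1/3, Uu with probability 2/3.
Summing over parental genotype combinations, P(offspring has genotype UU) = 1/3·1/2 + 2/3·1/4 = 1/3.

1/3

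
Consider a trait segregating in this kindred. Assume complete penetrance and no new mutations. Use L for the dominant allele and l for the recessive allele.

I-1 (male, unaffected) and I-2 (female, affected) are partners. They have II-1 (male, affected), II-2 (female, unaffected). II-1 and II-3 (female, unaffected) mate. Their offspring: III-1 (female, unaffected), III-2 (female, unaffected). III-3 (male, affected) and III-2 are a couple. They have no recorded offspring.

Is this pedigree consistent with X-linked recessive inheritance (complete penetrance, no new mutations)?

Yes

A consistent assignment under X-linked recessive exists: I-1 X^L Y, I-2 X^l X^l, II-1 X^l Y, II-2 X^L X^l, II-3 X^L X^L, III-1 X^L X^l, III-2 X^L X^l, III-3 X^l Y.
In this assignment every recorded phenotype matches its genotype and every non-founder's genotype is obtainable from its parents' genotypes, so the pedigree is consistent.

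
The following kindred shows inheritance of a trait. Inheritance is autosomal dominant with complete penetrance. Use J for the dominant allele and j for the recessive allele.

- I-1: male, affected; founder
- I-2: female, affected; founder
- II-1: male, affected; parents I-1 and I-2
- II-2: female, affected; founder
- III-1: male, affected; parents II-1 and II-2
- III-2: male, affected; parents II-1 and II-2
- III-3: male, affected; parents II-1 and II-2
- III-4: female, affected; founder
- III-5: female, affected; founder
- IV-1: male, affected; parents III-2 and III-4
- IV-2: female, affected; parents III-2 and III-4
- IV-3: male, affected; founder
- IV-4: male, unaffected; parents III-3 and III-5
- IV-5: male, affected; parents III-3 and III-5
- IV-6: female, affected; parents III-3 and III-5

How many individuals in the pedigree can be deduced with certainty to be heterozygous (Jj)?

2

Obligate heterozygotes: III-3 is affected so carries J and passed j to IV-4 (jj), so III-3 is Jj; III-5 is affected so carries J and passed j to IV-4 (jj), so III-5 is Jj.
Every other individual is either homozygous by phenotype or has at least one consistent homozygous assignment, so the count is 2.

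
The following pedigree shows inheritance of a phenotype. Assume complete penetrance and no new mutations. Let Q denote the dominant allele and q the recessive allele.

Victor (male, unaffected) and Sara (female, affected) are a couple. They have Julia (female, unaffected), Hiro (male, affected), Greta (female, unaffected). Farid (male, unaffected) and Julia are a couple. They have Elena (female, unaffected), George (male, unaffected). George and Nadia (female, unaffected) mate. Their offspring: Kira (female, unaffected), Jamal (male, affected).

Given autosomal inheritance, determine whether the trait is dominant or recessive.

George and Nadia are both unaffected yet have an affected child Jamal. Under dominance, an affected child requires at least one affected parent, so the trait cannot be dominant.

recessive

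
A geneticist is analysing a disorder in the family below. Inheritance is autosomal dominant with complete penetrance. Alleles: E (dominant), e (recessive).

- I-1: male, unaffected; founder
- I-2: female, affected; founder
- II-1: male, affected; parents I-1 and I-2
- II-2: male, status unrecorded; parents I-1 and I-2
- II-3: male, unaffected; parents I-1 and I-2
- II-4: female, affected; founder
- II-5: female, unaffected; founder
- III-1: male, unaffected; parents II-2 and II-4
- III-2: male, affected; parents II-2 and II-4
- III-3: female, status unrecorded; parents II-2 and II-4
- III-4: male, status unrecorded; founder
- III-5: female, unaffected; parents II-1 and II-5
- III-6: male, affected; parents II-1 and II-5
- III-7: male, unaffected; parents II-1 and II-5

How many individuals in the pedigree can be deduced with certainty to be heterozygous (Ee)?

4

Obligate heterozygotes: I-2 is affected so carries E and passed e to II-3 (ee), so I-2 is Ee; II-1 is affected so carries E and received e from I-1 (ee), so II-1 is Ee; II-4 is affected so carries E and passed e to III-1 (ee), so II-4 is Ee; III-6 is affected so carries E and received e from II-5 (ee), so III-6 is Ee.
Every other individual is either homozygous by phenotype or has at least one consistent homozygous assignment, so the count is 4.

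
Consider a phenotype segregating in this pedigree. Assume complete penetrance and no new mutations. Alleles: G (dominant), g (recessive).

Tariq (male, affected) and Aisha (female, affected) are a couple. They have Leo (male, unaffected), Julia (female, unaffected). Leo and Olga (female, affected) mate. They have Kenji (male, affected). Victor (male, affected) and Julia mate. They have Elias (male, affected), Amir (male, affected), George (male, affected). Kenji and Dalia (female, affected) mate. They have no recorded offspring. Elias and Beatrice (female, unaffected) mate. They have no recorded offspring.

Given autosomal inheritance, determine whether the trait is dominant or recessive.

Tariq and Aisha are both affected yet have an unaffected child Leo. Under a recessive model two affected parents are homozygous and every child would be affected, so the trait cannot be recessive.

dominant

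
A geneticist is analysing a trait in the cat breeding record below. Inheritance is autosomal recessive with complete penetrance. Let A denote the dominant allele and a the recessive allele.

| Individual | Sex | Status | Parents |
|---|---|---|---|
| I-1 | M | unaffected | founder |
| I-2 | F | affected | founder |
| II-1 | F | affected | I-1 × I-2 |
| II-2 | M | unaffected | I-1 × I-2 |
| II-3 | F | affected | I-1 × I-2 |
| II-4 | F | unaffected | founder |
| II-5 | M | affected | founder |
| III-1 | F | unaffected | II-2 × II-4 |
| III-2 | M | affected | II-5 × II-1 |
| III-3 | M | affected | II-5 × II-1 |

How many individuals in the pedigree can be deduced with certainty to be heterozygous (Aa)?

2

Obligate heterozygotes: I-1 is unaffected so carries A and passed a to II-1 (aa), so I-1 is Aa; II-2 is unaffected so carries A and received a from I-2 (aa), so II-2 is Aa.
Every other individual is either homozygous by phenotype or has at least one consistent homozygous assignment, so the count is 2.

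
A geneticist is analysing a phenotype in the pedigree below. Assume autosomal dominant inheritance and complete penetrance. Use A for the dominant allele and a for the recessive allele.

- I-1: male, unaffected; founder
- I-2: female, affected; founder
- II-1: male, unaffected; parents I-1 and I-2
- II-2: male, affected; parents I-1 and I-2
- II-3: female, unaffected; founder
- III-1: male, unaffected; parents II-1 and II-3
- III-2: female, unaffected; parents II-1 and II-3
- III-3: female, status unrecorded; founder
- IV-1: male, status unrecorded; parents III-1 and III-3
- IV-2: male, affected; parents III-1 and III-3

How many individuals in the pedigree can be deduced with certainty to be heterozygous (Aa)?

Obligate heterozygotes: I-2 is affected so carries A and passed a to II-1 (aa), so I-2 is Aa; II-2 is affected so carries A and received a from I-1 (aa), so II-2 is Aa; IV-2 is affected so carries A and received a from III-1 (aa), so IV-2 is Aa.
Every other individual is either homozygous by phenotype or has at least one consistent homozygous assignment, so the count is 3.

3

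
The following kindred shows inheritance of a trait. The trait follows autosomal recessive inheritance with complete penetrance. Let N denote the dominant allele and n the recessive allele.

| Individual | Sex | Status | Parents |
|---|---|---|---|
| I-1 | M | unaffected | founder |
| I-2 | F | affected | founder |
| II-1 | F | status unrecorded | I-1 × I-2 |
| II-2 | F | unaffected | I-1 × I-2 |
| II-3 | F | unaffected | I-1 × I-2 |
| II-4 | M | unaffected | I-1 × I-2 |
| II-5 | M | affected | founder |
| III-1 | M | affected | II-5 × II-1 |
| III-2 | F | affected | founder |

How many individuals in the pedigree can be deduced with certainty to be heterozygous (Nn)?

3

Obligate heterozygotes: II-2 is unaffected so carries N and received n from I-2 (nn), so II-2 is Nn; II-3 is unaffected so carries N and received n from I-2 (nn), so II-3 is Nn; II-4 is unaffected so carries N and received n from I-2 (nn), so II-4 is Nn.
Every other individual is either homozygous by phenotype or has at least one consistent homozygous assignment, so the count is 3.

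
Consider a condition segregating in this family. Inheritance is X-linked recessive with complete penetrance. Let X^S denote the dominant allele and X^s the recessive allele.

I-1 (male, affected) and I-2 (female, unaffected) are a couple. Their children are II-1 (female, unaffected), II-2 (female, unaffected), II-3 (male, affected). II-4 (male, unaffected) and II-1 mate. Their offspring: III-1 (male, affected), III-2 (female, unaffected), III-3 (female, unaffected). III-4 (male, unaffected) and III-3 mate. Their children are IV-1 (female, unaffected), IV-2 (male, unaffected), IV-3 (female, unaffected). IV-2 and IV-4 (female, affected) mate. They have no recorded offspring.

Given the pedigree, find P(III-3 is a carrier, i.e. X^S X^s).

II-4 is unaffected, so II-4 is X^S Y.
II-1 is unaffected so carries S and received s from I-1 (X^s Y), so II-1 is X^S X^s.
Their cross gives offspring ratios 1/2 X^S X^S : 1/2 X^S X^s. Conditioning on III-3 being unaffected, P(X^S X^s) = 1/2 / 1 = 1/2 before taking III-3's own offspring into account.
III-4 is unaffected, so III-4 is X^S Y.
Now use III-3's offspring. Probability of each recorded status — unaffected son IV-2: 1/2 if III-3 is X^S X^s, 1 if X^S X^S. (IV-1, IV-3: equally likely either way, so uninformative.)
Bayes: P(X^S X^s) = 1/2·1/2 / (1/2·1/2 + 1/2·1) = 1/3.

1/3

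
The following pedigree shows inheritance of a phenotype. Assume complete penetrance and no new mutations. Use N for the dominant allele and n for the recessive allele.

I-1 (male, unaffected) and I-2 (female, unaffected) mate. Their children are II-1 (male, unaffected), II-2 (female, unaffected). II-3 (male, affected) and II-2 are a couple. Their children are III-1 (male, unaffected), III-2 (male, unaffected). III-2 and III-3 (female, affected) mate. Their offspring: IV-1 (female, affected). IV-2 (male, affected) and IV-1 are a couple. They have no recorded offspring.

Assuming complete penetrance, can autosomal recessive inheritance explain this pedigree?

A consistent assignment under autosomal recessive exists: I-1 NN, I-2 NN, II-1 NN, II-2 NN, II-3 nn, III-1 Nn, III-2 Nn, III-3 nn, IV-1 nn, IV-2 nn.
In this assignment every recorded phenotype matches its genotype and every non-founder's genotype is obtainable from its parents' genotypes, so the pedigree is consistent.

Yes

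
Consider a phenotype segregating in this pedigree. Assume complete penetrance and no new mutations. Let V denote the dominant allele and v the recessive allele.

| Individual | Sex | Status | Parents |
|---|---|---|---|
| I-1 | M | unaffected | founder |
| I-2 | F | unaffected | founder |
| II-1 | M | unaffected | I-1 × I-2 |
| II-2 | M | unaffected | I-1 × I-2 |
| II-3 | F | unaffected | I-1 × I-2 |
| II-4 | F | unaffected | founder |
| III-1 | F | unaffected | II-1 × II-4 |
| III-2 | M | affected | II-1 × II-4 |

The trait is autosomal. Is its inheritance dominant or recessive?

recessive

II-1 and II-4 are both unaffected yet have an affected child III-2. Under dominance, an affected child requires at least one affected parent, so the trait cannot be dominant.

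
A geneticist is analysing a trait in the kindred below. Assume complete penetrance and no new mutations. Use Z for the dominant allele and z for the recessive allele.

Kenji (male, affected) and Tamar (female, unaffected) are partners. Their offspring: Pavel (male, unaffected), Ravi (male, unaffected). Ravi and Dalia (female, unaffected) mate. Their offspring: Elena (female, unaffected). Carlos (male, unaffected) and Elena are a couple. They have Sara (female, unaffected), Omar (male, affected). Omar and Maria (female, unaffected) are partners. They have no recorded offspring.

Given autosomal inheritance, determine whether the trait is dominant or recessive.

recessive

Carlos and Elena are both unaffected yet have an affected child Omar. Under dominance, an affected child requires at least one affected parent, so the trait cannot be dominant.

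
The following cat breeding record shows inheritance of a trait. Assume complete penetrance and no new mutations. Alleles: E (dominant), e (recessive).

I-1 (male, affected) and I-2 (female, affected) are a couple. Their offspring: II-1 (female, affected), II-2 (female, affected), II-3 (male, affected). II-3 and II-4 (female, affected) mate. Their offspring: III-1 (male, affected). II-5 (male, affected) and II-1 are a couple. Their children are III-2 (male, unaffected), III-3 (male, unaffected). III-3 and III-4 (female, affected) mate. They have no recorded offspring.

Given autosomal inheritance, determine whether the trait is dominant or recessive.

dominant

II-5 and II-1 are both affected yet have an unaffected child III-2. Under a recessive model two affected parents are homozygous and every child would be affected, so the trait cannot be recessive.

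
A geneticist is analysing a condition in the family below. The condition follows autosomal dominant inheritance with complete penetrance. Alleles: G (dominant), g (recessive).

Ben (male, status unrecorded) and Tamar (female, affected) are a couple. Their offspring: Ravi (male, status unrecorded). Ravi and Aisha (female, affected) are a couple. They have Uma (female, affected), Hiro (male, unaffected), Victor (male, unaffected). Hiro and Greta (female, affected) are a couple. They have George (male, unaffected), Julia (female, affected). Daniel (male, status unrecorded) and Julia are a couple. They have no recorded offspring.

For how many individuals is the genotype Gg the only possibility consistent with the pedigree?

3

Obligate heterozygotes: Aisha is affected so carries G and passed g to Hiro (gg), so Aisha is Gg; Greta is affected so carries G and passed g to George (gg), so Greta is Gg; Julia is affected so carries G and received g from Hiro (gg), so Julia is Gg.
Every other individual is either homozygous by phenotype or has at least one consistent homozygous assignment, so the count is 3.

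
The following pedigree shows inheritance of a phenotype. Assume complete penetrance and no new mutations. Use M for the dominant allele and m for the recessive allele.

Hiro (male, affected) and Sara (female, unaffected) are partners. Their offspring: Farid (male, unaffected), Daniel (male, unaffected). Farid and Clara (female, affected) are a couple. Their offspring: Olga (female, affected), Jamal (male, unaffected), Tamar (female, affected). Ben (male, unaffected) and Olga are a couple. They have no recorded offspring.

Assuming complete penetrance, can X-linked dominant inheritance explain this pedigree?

A consistent assignment under X-linked dominant exists: Hiro X^M Y, Sara X^m X^m, Farid X^m Y, Daniel X^m Y, Clara X^M X^m, Olga X^M X^m, Jamal X^m Y, Tamar X^M X^m, Ben X^m Y.
In this assignment every recorded phenotype matches its genotype and every non-founder's genotype is obtainable from its parents' genotypes, so the pedigree is consistent.

Yes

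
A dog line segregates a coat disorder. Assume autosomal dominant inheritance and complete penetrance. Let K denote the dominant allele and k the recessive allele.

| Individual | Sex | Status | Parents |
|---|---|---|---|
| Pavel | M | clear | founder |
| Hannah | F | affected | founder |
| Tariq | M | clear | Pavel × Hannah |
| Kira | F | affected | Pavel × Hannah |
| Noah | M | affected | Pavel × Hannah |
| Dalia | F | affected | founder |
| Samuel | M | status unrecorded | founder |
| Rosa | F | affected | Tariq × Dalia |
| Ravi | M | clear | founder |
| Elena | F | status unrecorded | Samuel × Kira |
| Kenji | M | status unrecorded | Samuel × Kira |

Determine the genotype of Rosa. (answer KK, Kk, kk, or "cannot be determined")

Kk

From phenotype alone, Rosa is KK or Kk.
Rosa is affected so carries K and received k from Tariq (kk), so Rosa is Kk.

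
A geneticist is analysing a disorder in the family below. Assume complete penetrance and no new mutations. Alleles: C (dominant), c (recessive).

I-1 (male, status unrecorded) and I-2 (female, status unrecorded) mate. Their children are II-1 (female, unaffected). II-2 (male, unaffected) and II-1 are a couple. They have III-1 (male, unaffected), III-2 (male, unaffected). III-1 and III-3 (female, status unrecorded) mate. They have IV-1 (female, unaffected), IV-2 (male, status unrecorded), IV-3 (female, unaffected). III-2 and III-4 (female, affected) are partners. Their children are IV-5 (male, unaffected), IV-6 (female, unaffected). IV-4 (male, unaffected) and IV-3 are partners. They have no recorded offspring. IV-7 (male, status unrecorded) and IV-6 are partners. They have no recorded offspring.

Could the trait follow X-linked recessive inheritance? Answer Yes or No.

No

Under X-linked recessive, IV-5 (unaffected, male) cannot arise from III-2 (unaffected) × III-4 (affected).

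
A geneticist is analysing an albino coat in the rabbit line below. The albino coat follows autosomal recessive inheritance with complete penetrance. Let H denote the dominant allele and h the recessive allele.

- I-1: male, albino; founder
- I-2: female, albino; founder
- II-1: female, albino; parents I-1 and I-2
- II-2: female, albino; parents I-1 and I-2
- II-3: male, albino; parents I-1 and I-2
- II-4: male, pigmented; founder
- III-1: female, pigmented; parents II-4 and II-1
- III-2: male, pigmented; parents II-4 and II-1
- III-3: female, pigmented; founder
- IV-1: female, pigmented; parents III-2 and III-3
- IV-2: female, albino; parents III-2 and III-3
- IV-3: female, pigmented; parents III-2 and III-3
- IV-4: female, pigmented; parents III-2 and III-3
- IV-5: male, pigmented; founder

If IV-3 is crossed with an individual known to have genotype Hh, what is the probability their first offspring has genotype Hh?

1/2

III-2 is pigmented so carries H and received h from II-1 (hh), so III-2 is Hh.
III-3 is pigmented so carries H and passed h to IV-2 (hh), so III-3 is Hh.
IV-3 is a pigmented offspring of III-2 (Hh) × III-3 (Hh), whose cross gives 1/4 HH : 1/2 Hh : 1/4 hh; conditioning on being pigmented, IV-3 is HH with probability 1/3, Hh with probability 2/3.
Summing over parental genotype combinations, P(offspring has genotype Hh) = 1/3·1/2 + 2/3·1/2 = 1/2.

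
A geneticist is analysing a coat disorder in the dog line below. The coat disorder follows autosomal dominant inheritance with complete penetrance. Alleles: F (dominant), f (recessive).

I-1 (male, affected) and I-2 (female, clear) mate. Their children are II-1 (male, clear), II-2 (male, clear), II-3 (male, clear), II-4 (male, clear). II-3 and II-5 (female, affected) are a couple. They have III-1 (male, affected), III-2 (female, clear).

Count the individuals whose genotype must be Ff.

Obligate heterozygotes: I-1 is affected so carries F and passed f to II-1 (ff), so I-1 is Ff; II-5 is affected so carries F and passed f to III-2 (ff), so II-5 is Ff; III-1 is affected so carries F and received f from II-3 (ff), so III-1 is Ff.
Every other individual is either homozygous by phenotype or has at least one consistent homozygous assignment, so the count is 3.

3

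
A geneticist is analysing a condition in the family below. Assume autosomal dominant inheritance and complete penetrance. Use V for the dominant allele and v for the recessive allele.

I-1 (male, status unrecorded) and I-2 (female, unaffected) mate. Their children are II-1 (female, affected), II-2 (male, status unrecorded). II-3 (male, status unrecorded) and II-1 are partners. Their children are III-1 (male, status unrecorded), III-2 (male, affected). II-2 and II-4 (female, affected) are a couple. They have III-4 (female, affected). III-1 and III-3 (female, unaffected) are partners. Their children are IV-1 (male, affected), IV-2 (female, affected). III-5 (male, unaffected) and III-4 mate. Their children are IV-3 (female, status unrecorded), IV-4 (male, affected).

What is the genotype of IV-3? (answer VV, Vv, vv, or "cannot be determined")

IV-3's phenotype is unrecorded, and no parent or child forces a single allele at both positions; consistent genotype assignments exist with IV-3 as Vv or vv.

cannot be determined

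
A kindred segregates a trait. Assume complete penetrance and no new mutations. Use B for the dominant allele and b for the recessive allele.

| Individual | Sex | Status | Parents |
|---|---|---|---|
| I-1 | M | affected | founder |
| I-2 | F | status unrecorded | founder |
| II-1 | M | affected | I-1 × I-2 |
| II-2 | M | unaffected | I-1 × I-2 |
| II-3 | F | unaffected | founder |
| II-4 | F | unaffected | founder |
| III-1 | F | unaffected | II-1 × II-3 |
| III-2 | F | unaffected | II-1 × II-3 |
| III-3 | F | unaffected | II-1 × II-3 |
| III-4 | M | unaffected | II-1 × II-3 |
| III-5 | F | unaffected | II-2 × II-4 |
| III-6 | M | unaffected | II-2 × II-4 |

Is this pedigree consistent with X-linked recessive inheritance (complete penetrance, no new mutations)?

Yes

A consistent assignment under X-linked recessive exists: I-1 X^b Y, I-2 X^B X^b, II-1 X^b Y, II-2 X^B Y, II-3 X^B X^B, II-4 X^B X^B, III-1 X^B X^b, III-2 X^B X^b, III-3 X^B X^b, III-4 X^B Y, III-5 X^B X^B, III-6 X^B Y.
In this assignment every recorded phenotype matches its genotype and every non-founder's genotype is obtainable from its parents' genotypes, so the pedigree is consistent.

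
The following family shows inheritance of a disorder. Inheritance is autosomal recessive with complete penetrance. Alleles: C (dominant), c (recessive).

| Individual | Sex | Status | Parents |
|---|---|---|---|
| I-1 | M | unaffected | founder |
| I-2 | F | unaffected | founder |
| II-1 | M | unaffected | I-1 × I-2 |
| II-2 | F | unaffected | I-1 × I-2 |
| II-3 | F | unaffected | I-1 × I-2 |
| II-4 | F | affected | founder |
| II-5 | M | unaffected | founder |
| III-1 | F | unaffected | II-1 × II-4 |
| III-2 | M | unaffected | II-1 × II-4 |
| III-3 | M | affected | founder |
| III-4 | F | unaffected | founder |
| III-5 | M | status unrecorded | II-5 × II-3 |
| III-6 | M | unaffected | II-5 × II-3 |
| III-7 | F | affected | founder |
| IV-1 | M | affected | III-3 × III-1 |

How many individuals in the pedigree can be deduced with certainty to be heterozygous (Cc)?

2

Obligate heterozygotes: III-1 is unaffected so carries C and received c from II-4 (cc), so III-1 is Cc; III-2 is unaffected so carries C and received c from II-4 (cc), so III-2 is Cc.
Every other individual is either homozygous by phenotype or has at least one consistent homozygous assignment, so the count is 2.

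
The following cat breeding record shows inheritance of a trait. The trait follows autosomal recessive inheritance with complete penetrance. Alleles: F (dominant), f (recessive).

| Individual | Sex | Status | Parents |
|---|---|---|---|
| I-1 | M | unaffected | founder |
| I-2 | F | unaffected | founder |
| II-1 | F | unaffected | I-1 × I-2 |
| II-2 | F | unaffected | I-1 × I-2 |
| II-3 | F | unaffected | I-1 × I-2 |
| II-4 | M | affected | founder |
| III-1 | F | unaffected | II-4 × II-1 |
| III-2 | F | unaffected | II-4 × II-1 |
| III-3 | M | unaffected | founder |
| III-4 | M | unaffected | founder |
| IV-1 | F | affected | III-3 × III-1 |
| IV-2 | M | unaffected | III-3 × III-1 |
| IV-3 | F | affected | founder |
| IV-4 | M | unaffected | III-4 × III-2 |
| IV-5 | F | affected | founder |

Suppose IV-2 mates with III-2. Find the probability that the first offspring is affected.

1/6

III-3 is unaffected so carries F and passed f to IV-1 (ff), so III-3 is Ff.
III-1 is unaffected so carries F and received f from II-4 (ff), so III-1 is Ff.
IV-2 is an unaffected offspring of III-3 (Ff) × III-1 (Ff), whose cross gives 1/4 FF : 1/2 Ff : 1/4 ff; conditioning on being unaffected, IV-2 is FF with probability 1/3, Ff with probability 2/3.
III-2 is unaffected so carries F and received f from II-4 (ff), so III-2 is Ff.
Summing over parental genotype combinations, P(offspring is affected) = 2/3·1/4 = 1/6.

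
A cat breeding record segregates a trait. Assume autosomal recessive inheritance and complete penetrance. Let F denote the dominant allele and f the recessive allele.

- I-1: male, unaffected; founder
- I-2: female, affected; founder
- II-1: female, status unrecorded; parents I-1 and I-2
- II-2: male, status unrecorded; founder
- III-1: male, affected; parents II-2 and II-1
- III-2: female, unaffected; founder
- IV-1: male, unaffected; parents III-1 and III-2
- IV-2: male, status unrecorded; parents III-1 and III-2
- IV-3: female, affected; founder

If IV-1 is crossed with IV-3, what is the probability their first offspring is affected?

IV-1 is unaffected so carries F and received f from III-1 (ff), so IV-1 is Ff.
IV-3 is affected, so IV-3 is ff.
The cross gives 1/2 Ff : 1/2 ff, so P(offspring is affected) = 1/2.

1/2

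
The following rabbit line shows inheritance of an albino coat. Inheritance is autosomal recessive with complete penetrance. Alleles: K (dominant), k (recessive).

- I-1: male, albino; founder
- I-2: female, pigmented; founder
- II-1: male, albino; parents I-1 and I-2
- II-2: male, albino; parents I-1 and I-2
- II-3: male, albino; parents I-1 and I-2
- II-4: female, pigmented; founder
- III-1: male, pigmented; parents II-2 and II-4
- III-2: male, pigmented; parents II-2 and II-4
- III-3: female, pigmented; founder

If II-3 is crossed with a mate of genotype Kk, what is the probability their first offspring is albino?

1/2

II-3 is albino, so II-3 is kk.
The cross gives 1/2 Kk : 1/2 kk, so P(offspring is albino) = 1/2.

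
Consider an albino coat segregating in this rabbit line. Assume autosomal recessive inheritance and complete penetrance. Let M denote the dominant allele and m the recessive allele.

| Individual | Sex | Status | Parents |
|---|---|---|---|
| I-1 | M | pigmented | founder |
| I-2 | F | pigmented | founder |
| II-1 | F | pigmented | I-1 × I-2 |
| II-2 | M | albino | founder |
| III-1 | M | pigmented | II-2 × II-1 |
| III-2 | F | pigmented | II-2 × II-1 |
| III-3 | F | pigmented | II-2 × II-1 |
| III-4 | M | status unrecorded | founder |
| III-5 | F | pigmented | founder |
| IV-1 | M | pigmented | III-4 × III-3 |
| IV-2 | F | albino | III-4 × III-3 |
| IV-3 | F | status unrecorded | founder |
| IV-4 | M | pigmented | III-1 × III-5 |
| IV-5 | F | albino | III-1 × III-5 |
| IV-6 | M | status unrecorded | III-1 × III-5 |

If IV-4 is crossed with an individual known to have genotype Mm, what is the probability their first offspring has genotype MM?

1/3

III-1 is pigmented so carries M and received m from II-2 (mm), so III-1 is Mm.
III-5 is pigmented so carries M and passed m to IV-5 (mm), so III-5 is Mm.
IV-4 is a pigmented offspring of III-1 (Mm) × III-5 (Mm), whose cross gives 1/4 MM : 1/2 Mm : 1/4 mm; conditioning on being pigmented, IV-4 is MM with probability 1/3, Mm with probability 2/3.
Summing over parental genotype combinations, P(offspring has genotype MM) = 1/3·1/2 + 2/3·1/4 = 1/3.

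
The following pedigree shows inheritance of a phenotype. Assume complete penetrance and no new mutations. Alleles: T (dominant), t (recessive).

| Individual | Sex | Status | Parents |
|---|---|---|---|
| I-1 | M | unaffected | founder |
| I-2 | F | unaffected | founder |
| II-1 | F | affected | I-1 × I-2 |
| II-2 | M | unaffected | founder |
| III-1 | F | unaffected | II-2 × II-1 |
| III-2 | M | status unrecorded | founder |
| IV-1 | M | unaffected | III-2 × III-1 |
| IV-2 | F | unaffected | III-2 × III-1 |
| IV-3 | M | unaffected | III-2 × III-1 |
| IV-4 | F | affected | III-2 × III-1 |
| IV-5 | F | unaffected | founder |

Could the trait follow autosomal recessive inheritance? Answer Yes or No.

A consistent assignment under autosomal recessive exists: I-1 Tt, I-2 Tt, II-1 tt, II-2 TT, III-1 Tt, III-2 Tt, IV-1 TT, IV-2 TT, IV-3 TT, IV-4 tt, IV-5 TT.
In this assignment every recorded phenotype matches its genotype and every non-founder's genotype is obtainable from its parents' genotypes, so the pedigree is consistent.

Yes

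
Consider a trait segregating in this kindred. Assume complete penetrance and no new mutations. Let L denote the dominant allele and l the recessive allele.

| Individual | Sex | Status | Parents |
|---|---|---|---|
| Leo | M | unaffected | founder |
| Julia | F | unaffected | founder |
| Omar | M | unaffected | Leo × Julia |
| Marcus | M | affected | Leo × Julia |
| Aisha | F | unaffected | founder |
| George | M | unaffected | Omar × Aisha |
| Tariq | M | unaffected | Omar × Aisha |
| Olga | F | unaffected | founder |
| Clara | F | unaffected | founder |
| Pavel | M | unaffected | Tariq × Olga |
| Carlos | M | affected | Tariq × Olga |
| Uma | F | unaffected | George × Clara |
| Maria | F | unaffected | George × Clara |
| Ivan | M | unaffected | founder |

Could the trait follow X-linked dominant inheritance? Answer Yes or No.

Under X-linked dominant, Marcus (affected, male) cannot arise from Leo (unaffected) × Julia (unaffected).

No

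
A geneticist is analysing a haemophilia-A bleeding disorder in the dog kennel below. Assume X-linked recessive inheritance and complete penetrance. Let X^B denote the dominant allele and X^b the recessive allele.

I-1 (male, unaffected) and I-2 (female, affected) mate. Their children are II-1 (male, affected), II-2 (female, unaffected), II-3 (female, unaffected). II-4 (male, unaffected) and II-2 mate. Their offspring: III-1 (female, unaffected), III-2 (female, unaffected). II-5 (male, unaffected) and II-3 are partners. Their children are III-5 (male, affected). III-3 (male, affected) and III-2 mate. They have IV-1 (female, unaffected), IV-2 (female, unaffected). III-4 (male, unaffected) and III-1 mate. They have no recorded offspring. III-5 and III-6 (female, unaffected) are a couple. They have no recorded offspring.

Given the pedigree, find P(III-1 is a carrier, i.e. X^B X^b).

1/2

II-4 is unaffected, so II-4 is X^B Y.
II-2 is unaffected so carries B and received b from I-2 (X^b X^b), so II-2 is X^B X^b.
Their cross gives offspring ratios 1/2 X^B X^B : 1/2 X^B X^b. Conditioning on III-1 being unaffected, P(X^B X^b) = 1/2 / 1 = 1/2.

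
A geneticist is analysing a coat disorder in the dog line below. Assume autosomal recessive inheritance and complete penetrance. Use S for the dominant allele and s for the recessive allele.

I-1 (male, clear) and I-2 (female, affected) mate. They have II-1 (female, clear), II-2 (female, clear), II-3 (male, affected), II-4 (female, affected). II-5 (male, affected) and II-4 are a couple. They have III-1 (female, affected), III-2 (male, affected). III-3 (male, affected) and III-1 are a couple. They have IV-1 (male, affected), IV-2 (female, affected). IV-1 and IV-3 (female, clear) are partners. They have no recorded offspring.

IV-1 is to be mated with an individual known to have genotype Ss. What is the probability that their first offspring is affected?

1/2

IV-1 is affected, so IV-1 is ss.
The cross gives 1/2 Ss : 1/2 ss, so P(offspring is affected) = 1/2.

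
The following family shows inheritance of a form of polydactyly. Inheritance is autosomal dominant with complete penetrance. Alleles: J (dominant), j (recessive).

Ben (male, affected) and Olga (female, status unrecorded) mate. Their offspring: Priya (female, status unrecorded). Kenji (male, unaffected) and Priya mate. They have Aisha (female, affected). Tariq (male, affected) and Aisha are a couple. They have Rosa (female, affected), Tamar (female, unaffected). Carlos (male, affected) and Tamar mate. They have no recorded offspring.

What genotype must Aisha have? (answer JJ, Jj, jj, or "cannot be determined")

From phenotype alone, Aisha is JJ or Jj.
Aisha is affected so carries J and received j from Kenji (jj), so Aisha is Jj.

Jj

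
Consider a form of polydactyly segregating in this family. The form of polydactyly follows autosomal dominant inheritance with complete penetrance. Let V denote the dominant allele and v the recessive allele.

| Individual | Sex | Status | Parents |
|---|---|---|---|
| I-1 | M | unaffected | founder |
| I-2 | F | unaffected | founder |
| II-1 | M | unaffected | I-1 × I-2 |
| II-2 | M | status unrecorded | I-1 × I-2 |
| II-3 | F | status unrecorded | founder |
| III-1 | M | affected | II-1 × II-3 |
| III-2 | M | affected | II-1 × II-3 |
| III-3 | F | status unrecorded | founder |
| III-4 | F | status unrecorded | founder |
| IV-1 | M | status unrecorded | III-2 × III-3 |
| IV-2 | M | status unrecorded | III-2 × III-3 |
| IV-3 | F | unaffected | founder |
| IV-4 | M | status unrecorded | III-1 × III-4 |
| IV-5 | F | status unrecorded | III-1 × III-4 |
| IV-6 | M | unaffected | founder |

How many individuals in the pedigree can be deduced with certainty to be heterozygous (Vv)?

2

Obligate heterozygotes: III-1 is affected so carries V and received v from II-1 (vv), so III-1 is Vv; III-2 is affected so carries V and received v from II-1 (vv), so III-2 is Vv.
Every other individual is either homozygous by phenotype or has at least one consistent homozygous assignment, so the count is 2.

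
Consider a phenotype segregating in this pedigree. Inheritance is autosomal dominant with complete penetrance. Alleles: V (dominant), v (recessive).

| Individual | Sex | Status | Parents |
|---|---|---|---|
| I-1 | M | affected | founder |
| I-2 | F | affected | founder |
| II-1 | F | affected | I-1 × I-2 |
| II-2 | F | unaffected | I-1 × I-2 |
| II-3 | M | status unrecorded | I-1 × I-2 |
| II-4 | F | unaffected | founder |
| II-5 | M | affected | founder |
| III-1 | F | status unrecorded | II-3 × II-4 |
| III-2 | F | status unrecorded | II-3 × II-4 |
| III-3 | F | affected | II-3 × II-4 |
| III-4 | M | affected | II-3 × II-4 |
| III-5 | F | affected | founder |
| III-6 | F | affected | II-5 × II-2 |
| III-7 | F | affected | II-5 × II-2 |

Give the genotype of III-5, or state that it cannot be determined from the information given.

III-5's phenotype allows VV or Vv, and no parent or child forces a single allele at both positions; consistent genotype assignments exist with III-5 as VV or Vv.

cannot be determined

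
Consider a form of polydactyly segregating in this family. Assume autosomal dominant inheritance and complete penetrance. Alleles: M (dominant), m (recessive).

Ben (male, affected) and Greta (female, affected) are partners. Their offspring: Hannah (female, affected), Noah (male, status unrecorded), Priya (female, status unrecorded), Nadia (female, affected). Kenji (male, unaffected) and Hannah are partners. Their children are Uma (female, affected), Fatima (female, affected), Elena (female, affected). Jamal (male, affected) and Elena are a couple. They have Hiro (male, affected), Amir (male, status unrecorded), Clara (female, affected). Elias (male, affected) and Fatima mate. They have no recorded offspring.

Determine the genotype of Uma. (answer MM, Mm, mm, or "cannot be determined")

Mm

From phenotype alone, Uma is MM or Mm.
Uma is affected so carries M and received m from Kenji (mm), so Uma is Mm.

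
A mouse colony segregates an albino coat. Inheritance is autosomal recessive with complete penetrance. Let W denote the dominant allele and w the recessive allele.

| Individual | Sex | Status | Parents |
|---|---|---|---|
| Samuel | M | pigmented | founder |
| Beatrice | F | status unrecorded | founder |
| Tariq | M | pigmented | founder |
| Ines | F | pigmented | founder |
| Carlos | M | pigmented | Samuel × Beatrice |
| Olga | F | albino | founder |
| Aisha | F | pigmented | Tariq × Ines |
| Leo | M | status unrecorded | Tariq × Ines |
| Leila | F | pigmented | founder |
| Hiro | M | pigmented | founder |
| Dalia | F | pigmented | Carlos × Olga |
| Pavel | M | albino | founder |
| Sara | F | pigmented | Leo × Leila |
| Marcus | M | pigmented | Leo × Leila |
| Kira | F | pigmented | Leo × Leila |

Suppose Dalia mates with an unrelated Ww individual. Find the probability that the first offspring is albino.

1/4

Dalia is pigmented so carries W and received w from Olga (ww), so Dalia is Ww.
The cross gives 1/4 WW : 1/2 Ww : 1/4 ww, so P(offspring is albino) = 1/4.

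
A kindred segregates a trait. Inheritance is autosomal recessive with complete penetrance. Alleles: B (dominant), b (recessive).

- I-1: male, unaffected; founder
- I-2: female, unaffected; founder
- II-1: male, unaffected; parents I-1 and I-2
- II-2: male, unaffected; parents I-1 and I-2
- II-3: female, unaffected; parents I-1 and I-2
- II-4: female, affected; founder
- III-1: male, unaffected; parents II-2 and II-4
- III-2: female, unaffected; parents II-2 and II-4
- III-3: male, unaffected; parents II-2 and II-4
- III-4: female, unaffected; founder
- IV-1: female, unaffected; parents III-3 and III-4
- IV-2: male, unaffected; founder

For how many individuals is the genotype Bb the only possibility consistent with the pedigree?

3

Obligate heterozygotes: III-1 is unaffected so carries B and received b from II-4 (bb), so III-1 is Bb; III-2 is unaffected so carries B and received b from II-4 (bb), so III-2 is Bb; III-3 is unaffected so carries B and received b from II-4 (bb), so III-3 is Bb.
Every other individual is either homozygous by phenotype or has at least one consistent homozygous assignment, so the count is 3.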